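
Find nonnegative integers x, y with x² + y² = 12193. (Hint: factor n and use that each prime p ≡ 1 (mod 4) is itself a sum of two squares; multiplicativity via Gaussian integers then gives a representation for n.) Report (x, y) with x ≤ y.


Step 1: Factor n = 12193 = 89 · 137.
Step 2: Check the mod-4 condition on each prime factor: 89 ≡ 1 (mod 4), exponent 1; 137 ≡ 1 (mod 4), exponent 1.
All primes ≡ 3 (mod 4) appear to even exponent (or don't appear), so by the two-squares theorem n IS expressible as a sum of two squares.
Step 3: Build a representation. Here n = 89 · 137 is a product of primes ≡ 1 (mod 4). Each prime p ≡ 1 (mod 4) is itself a sum of two squares; find a² by testing p − a² for a perfect square:
  89: 89 − 1² = 88, 89 − 2² = 85, 89 − 3² = 80, 89 − 4² = 73, 89 − 5² = 64 = 8² ⇒ 89 = 5² + 8².
  137: 137 − 1² = 136, 137 − 2² = 133, 137 − 3² = 128, 137 − 4² = 121 = 11² ⇒ 137 = 4² + 11².
  Combine using the Brahmagupta–Fibonacci identity (a² + b²)(c² + d²) = (ac − bd)² + (ad + bc)² = (ac + bd)² + (ad − bc)²:
  89 · 137 = 12193: from (5² + 8²)(4² + 11²), take (5·4 − 8·11, 5·11 + 8·4) = (20 − 88, 55 + 32) = (-68, 87); dropping signs (only squares matter) gives (68, 87); check 68² + 87² = 4624 + 7569 = 12193 ✓.
Step 4: Order so x ≤ y and verify: 68² + 87² = 4624 + 7569 = 12193 = n. ✓

n = 12193 = 68² + 87² (one valid representation with x ≤ y).


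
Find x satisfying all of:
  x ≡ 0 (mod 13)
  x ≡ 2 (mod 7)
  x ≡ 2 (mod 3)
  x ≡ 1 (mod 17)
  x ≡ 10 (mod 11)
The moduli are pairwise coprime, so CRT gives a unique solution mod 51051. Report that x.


Product of moduli M = 13 · 7 · 3 · 17 · 11 = 51051.
Merge one congruence at a time:
  Start: x ≡ 0 (mod 13).
  Combine with x ≡ 2 (mod 7); new modulus lcm = 91.
    Write x = 0 + 13·t and substitute into x ≡ 2 (mod 7): 13·t ≡ 2 − 0 = 2 (mod 7).
    Reduce coefficients mod 7: 6·t ≡ 2 (mod 7).
    The inverse of 6 mod 7 is 6 (since 6·6 = 36 = 5·7 + 1), so t ≡ 6·2 = 12 ≡ 5 (mod 7).
    Then x = 0 + 13·5 = 65, valid modulo lcm(13, 7) = 91: x ≡ 65 (mod 91).
  Combine with x ≡ 2 (mod 3); new modulus lcm = 273.
    Write x = 65 + 91·t and substitute into x ≡ 2 (mod 3): 91·t ≡ 2 − 65 = -63 (mod 3).
    Reduce coefficients mod 3: 1·t ≡ 0 (mod 3).
    So t ≡ 0 (mod 3).
    Then x = 65 + 91·0 = 65, valid modulo lcm(91, 3) = 273: x ≡ 65 (mod 273).
  Combine with x ≡ 1 (mod 17); new modulus lcm = 4641.
    Write x = 65 + 273·t and substitute into x ≡ 1 (mod 17): 273·t ≡ 1 − 65 = -64 (mod 17).
    Reduce coefficients mod 17: 1·t ≡ 4 (mod 17).
    So t ≡ 4 (mod 17).
    Then x = 65 + 273·4 = 1157, valid modulo lcm(273, 17) = 4641: x ≡ 1157 (mod 4641).
  Combine with x ≡ 10 (mod 11); new modulus lcm = 51051.
    Write x = 1157 + 4641·t and substitute into x ≡ 10 (mod 11): 4641·t ≡ 10 − 1157 = -1147 (mod 11).
    Reduce coefficients mod 11: 10·t ≡ 8 (mod 11).
    The inverse of 10 mod 11 is 10 (since 10·10 = 100 = 9·11 + 1), so t ≡ 10·8 = 80 ≡ 3 (mod 11).
    Then x = 1157 + 4641·3 = 15080, valid modulo lcm(4641, 11) = 51051: x ≡ 15080 (mod 51051).
Verify against each original: 15080 mod 13 = 0, 15080 mod 7 = 2, 15080 mod 3 = 2, 15080 mod 17 = 1, 15080 mod 11 = 10.

x ≡ 15080 (mod 51051).


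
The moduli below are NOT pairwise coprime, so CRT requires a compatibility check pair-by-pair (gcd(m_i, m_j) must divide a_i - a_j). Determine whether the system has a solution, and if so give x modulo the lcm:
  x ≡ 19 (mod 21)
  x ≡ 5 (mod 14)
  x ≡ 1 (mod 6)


Moduli 21, 14, 6 are not pairwise coprime, so CRT works modulo lcm(m_i) when all pairwise compatibility conditions hold.
Pairwise compatibility: gcd(m_i, m_j) must divide a_i - a_j for every pair.
Merge one congruence at a time:
  Start: x ≡ 19 (mod 21).
  Combine with x ≡ 5 (mod 14): gcd(21, 14) = 7; 5 - 19 = -14, which IS divisible by 7, so compatible.
    Write x = 19 + 21·t and substitute into x ≡ 5 (mod 14): 21·t ≡ 5 − 19 = -14 (mod 14).
    Divide the congruence (and modulus) by g = 7: 3·t ≡ -2 (mod 2).
    Reduce coefficients mod 2: 1·t ≡ 0 (mod 2).
    So t ≡ 0 (mod 2).
    Then x = 19 + 21·0 = 19, valid modulo lcm(21, 14) = 42: x ≡ 19 (mod 42).
  Combine with x ≡ 1 (mod 6): gcd(42, 6) = 6; 1 - 19 = -18, which IS divisible by 6, so compatible.
    Write x = 19 + 42·t and substitute into x ≡ 1 (mod 6): 42·t ≡ 1 − 19 = -18 (mod 6).
    Divide the congruence (and modulus) by g = 6: 7·t ≡ -3 (mod 1).
    Modulo 1 every t works; take t = 0.
    Then x = 19 + 42·0 = 19, valid modulo lcm(42, 6) = 42: x ≡ 19 (mod 42).
Verify: 19 mod 21 = 19, 19 mod 14 = 5, 19 mod 6 = 1.

x ≡ 19 (mod 42).


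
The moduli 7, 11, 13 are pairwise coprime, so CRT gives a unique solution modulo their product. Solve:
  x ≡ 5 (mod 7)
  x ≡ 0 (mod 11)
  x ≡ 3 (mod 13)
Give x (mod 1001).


Moduli 7, 11, 13 are pairwise coprime; by CRT there is a unique solution modulo M = 7 · 11 · 13 = 1001.
Solve pairwise, accumulating the modulus:
  Start with x ≡ 5 (mod 7).
  Combine with x ≡ 0 (mod 11): since gcd(7, 11) = 1, we get a unique residue mod 77.
    Write x = 5 + 7·t and substitute into x ≡ 0 (mod 11): 7·t ≡ 0 − 5 = -5 (mod 11).
    Reduce coefficients mod 11: 7·t ≡ 6 (mod 11).
    The inverse of 7 mod 11 is 8 (since 7·8 = 56 = 5·11 + 1), so t ≡ 8·6 = 48 ≡ 4 (mod 11).
    Then x = 5 + 7·4 = 33, valid modulo lcm(7, 11) = 77: x ≡ 33 (mod 77).
  Combine with x ≡ 3 (mod 13): since gcd(77, 13) = 1, we get a unique residue mod 1001.
    Write x = 33 + 77·t and substitute into x ≡ 3 (mod 13): 77·t ≡ 3 − 33 = -30 (mod 13).
    Reduce coefficients mod 13: 12·t ≡ 9 (mod 13).
    The inverse of 12 mod 13 is 12 (since 12·12 = 144 = 11·13 + 1), so t ≡ 12·9 = 108 ≡ 4 (mod 13).
    Then x = 33 + 77·4 = 341, valid modulo lcm(77, 13) = 1001: x ≡ 341 (mod 1001).
Verify: 341 mod 7 = 5 ✓, 341 mod 11 = 0 ✓, 341 mod 13 = 3 ✓.

x ≡ 341 (mod 1001).


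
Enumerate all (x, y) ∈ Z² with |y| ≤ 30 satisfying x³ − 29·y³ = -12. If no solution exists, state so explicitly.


The equation is x³ - 29y³ = -12. For fixed y, x³ = 29·y³ − 12, so a solution requires the RHS to be a perfect cube.
Strategy: iterate y from -30 to 30, compute RHS = 29·y³ − 12, and check whether it is a (positive or negative) perfect cube.
Check small values of y:
  y = 0: RHS = -12 is not a perfect cube.
  y = 1: RHS = 17 is not a perfect cube.
  y = -1: RHS = -41 is not a perfect cube.
  y = 2: RHS = 220 is not a perfect cube.
  y = -2: RHS = -244 is not a perfect cube.
  y = 3: RHS = 771 is not a perfect cube.
  y = -3: RHS = -795 is not a perfect cube.
Continuing the search up to |y| = 30 finds no solutions either.
No (x, y) in the scanned range satisfies the equation.

No integer solutions with |y| ≤ 30.


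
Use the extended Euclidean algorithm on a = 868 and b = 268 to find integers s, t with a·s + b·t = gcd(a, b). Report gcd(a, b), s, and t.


Euclidean algorithm on (868, 268) — divide until remainder is 0:
  868 = 3 · 268 + 64
  268 = 4 · 64 + 12
  64 = 5 · 12 + 4
  12 = 3 · 4 + 0
gcd(868, 268) = 4.
Track Bezout coefficients alongside the remainders: start with r₀ = 868 = a·1 + b·0 (s = 1, t = 0) and r₁ = 268 = a·0 + b·1 (s = 0, t = 1); each new remainder r_{k+1} = r_{k-1} − q_k·r_k inherits s_{k+1} = s_{k-1} − q_k·s_k, t_{k+1} = t_{k-1} − q_k·t_k, so r_k = a·s_k + b·t_k at every step:
  q = 3: r = 64, s = 1 − 3·0 = 1, t = 0 − 3·1 = -3  (check: 868·1 + 268·(-3) = 64)
  q = 4: r = 12, s = 0 − 4·1 = -4, t = 1 − 4·(-3) = 13  (check: 868·(-4) + 268·13 = 12)
  q = 5: r = 4, s = 1 − 5·(-4) = 21, t = -3 − 5·13 = -68  (check: 868·21 + 268·(-68) = 4)
The row with r = 4 (the gcd) gives the Bezout coefficients s = 21, t = -68.
Result: 868 · (21) + 268 · (-68) = 4.

gcd(868, 268) = 4; s = 21, t = -68 (check: 868·21 + 268·(-68) = 4).


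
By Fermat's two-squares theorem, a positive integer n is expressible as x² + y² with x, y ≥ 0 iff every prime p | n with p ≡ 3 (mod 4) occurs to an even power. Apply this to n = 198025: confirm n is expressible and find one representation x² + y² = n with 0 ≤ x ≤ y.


Step 1: Factor n = 198025 = 5^2 · 89^2.
Step 2: Check the mod-4 condition on each prime factor: 5 ≡ 1 (mod 4), exponent 2; 89 ≡ 1 (mod 4), exponent 2.
All primes ≡ 3 (mod 4) appear to even exponent (or don't appear), so by the two-squares theorem n IS expressible as a sum of two squares.
Step 3: Build a representation. Group n = k² · m with k = 5 and m = 89 · 89 = 7921 (a product of primes ≡ 1 (mod 4)); a representation of m scales to one of n via (k·x)² + (k·y)² = k²(x² + y²). Each prime p ≡ 1 (mod 4) is itself a sum of two squares; find a² by testing p − a² for a perfect square:
  89: 89 − 1² = 88, 89 − 2² = 85, 89 − 3² = 80, 89 − 4² = 73, 89 − 5² = 64 = 8² ⇒ 89 = 5² + 8².
  Combine using the Brahmagupta–Fibonacci identity (a² + b²)(c² + d²) = (ac − bd)² + (ad + bc)² = (ac + bd)² + (ad − bc)²:
  89 · 89 = 7921: from (5² + 8²)(5² + 8²), take (5·5 − 8·8, 5·8 + 8·5) = (25 − 64, 40 + 40) = (-39, 80); dropping signs (only squares matter) gives (39, 80); check 39² + 80² = 1521 + 6400 = 7921 ✓.
  Scale by k = 5: (5·39, 5·80) = (195, 400).
Step 4: Order so x ≤ y and verify: 195² + 400² = 38025 + 160000 = 198025 = n. ✓

n = 198025 = 195² + 400² (one valid representation with x ≤ y).


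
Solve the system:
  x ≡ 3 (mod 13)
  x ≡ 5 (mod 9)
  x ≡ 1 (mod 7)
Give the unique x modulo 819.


Moduli 13, 9, 7 are pairwise coprime; by CRT there is a unique solution modulo M = 13 · 9 · 7 = 819.
Solve pairwise, accumulating the modulus:
  Start with x ≡ 3 (mod 13).
  Combine with x ≡ 5 (mod 9): since gcd(13, 9) = 1, we get a unique residue mod 117.
    Write x = 3 + 13·t and substitute into x ≡ 5 (mod 9): 13·t ≡ 5 − 3 = 2 (mod 9).
    Reduce coefficients mod 9: 4·t ≡ 2 (mod 9).
    The inverse of 4 mod 9 is 7 (since 4·7 = 28 = 3·9 + 1), so t ≡ 7·2 = 14 ≡ 5 (mod 9).
    Then x = 3 + 13·5 = 68, valid modulo lcm(13, 9) = 117: x ≡ 68 (mod 117).
  Combine with x ≡ 1 (mod 7): since gcd(117, 7) = 1, we get a unique residue mod 819.
    Write x = 68 + 117·t and substitute into x ≡ 1 (mod 7): 117·t ≡ 1 − 68 = -67 (mod 7).
    Reduce coefficients mod 7: 5·t ≡ 3 (mod 7).
    The inverse of 5 mod 7 is 3 (since 5·3 = 15 = 2·7 + 1), so t ≡ 3·3 = 9 ≡ 2 (mod 7).
    Then x = 68 + 117·2 = 302, valid modulo lcm(117, 7) = 819: x ≡ 302 (mod 819).
Verify: 302 mod 13 = 3 ✓, 302 mod 9 = 5 ✓, 302 mod 7 = 1 ✓.

x ≡ 302 (mod 819).


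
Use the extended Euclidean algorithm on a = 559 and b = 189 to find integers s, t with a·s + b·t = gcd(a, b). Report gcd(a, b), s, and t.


Euclidean algorithm on (559, 189) — divide until remainder is 0:
  559 = 2 · 189 + 181
  189 = 1 · 181 + 8
  181 = 22 · 8 + 5
  8 = 1 · 5 + 3
  5 = 1 · 3 + 2
  3 = 1 · 2 + 1
  2 = 2 · 1 + 0
gcd(559, 189) = 1.
Track Bezout coefficients alongside the remainders: start with r₀ = 559 = a·1 + b·0 (s = 1, t = 0) and r₁ = 189 = a·0 + b·1 (s = 0, t = 1); each new remainder r_{k+1} = r_{k-1} − q_k·r_k inherits s_{k+1} = s_{k-1} − q_k·s_k, t_{k+1} = t_{k-1} − q_k·t_k, so r_k = a·s_k + b·t_k at every step:
  q = 2: r = 181, s = 1 − 2·0 = 1, t = 0 − 2·1 = -2  (check: 559·1 + 189·(-2) = 181)
  q = 1: r = 8, s = 0 − 1·1 = -1, t = 1 − 1·(-2) = 3  (check: 559·(-1) + 189·3 = 8)
  q = 22: r = 5, s = 1 − 22·(-1) = 23, t = -2 − 22·3 = -68  (check: 559·23 + 189·(-68) = 5)
  q = 1: r = 3, s = -1 − 1·23 = -24, t = 3 − 1·(-68) = 71  (check: 559·(-24) + 189·71 = 3)
  q = 1: r = 2, s = 23 − 1·(-24) = 47, t = -68 − 1·71 = -139  (check: 559·47 + 189·(-139) = 2)
  q = 1: r = 1, s = -24 − 1·47 = -71, t = 71 − 1·(-139) = 210  (check: 559·(-71) + 189·210 = 1)
The row with r = 1 (the gcd) gives the Bezout coefficients s = -71, t = 210.
Result: 559 · (-71) + 189 · (210) = 1.

gcd(559, 189) = 1; s = -71, t = 210 (check: 559·(-71) + 189·210 = 1).


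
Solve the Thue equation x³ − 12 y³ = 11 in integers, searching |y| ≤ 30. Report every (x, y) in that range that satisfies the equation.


The equation is x³ - 12y³ = 11. For fixed y, x³ = 12·y³ + 11, so a solution requires the RHS to be a perfect cube.
Strategy: iterate y from -30 to 30, compute RHS = 12·y³ + 11, and check whether it is a (positive or negative) perfect cube.
Check small values of y:
  y = 0: RHS = 11 is not a perfect cube.
  y = 1: RHS = 23 is not a perfect cube.
  y = -1: RHS = -1 = (-1)³ ⇒ x = -1 works.
  y = 2: RHS = 107 is not a perfect cube.
  y = -2: RHS = -85 is not a perfect cube.
  y = 3: RHS = 335 is not a perfect cube.
  y = -3: RHS = -313 is not a perfect cube.
Continuing the search up to |y| = 30 finds no further solutions beyond those listed.
Collected solutions: (-1, -1).

Solutions (with |y| ≤ 30): (-1, -1).


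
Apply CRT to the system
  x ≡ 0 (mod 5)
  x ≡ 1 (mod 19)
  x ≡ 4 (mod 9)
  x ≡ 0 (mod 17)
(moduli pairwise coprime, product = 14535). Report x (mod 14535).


Product of moduli M = 5 · 19 · 9 · 17 = 14535.
Merge one congruence at a time:
  Start: x ≡ 0 (mod 5).
  Combine with x ≡ 1 (mod 19); new modulus lcm = 95.
    Write x = 0 + 5·t and substitute into x ≡ 1 (mod 19): 5·t ≡ 1 − 0 = 1 (mod 19).
    The inverse of 5 mod 19 is 4 (since 5·4 = 20 = 1·19 + 1), so t ≡ 4·1 = 4 ≡ 4 (mod 19).
    Then x = 0 + 5·4 = 20, valid modulo lcm(5, 19) = 95: x ≡ 20 (mod 95).
  Combine with x ≡ 4 (mod 9); new modulus lcm = 855.
    Write x = 20 + 95·t and substitute into x ≡ 4 (mod 9): 95·t ≡ 4 − 20 = -16 (mod 9).
    Reduce coefficients mod 9: 5·t ≡ 2 (mod 9).
    The inverse of 5 mod 9 is 2 (since 5·2 = 10 = 1·9 + 1), so t ≡ 2·2 = 4 ≡ 4 (mod 9).
    Then x = 20 + 95·4 = 400, valid modulo lcm(95, 9) = 855: x ≡ 400 (mod 855).
  Combine with x ≡ 0 (mod 17); new modulus lcm = 14535.
    Write x = 400 + 855·t and substitute into x ≡ 0 (mod 17): 855·t ≡ 0 − 400 = -400 (mod 17).
    Reduce coefficients mod 17: 5·t ≡ 8 (mod 17).
    The inverse of 5 mod 17 is 7 (since 5·7 = 35 = 2·17 + 1), so t ≡ 7·8 = 56 ≡ 5 (mod 17).
    Then x = 400 + 855·5 = 4675, valid modulo lcm(855, 17) = 14535: x ≡ 4675 (mod 14535).
Verify against each original: 4675 mod 5 = 0, 4675 mod 19 = 1, 4675 mod 9 = 4, 4675 mod 17 = 0.

x ≡ 4675 (mod 14535).


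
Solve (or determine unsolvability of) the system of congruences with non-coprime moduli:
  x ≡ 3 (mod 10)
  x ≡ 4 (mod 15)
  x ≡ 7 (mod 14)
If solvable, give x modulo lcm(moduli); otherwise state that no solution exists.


Moduli 10, 15, 14 are not pairwise coprime, so CRT works modulo lcm(m_i) when all pairwise compatibility conditions hold.
Pairwise compatibility: gcd(m_i, m_j) must divide a_i - a_j for every pair.
Merge one congruence at a time:
  Start: x ≡ 3 (mod 10).
  Combine with x ≡ 4 (mod 15): gcd(10, 15) = 5, and 4 - 3 = 1 is NOT divisible by 5.
    ⇒ system is inconsistent (no integer solution).

No solution (the system is inconsistent).


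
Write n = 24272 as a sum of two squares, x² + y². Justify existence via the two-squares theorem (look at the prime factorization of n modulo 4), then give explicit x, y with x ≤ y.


Step 1: Factor n = 24272 = 2^4 · 37 · 41.
Step 2: Check the mod-4 condition on each prime factor: 2 = 2 (special); 37 ≡ 1 (mod 4), exponent 1; 41 ≡ 1 (mod 4), exponent 1.
All primes ≡ 3 (mod 4) appear to even exponent (or don't appear), so by the two-squares theorem n IS expressible as a sum of two squares.
Step 3: Build a representation. Group n = k² · m with k = 4 and m = 37 · 41 = 1517 (a product of primes ≡ 1 (mod 4)); a representation of m scales to one of n via (k·x)² + (k·y)² = k²(x² + y²). Each prime p ≡ 1 (mod 4) is itself a sum of two squares; find a² by testing p − a² for a perfect square:
  37: 37 − 1² = 36 = 6² ⇒ 37 = 1² + 6².
  41: 41 − 1² = 40, 41 − 2² = 37, 41 − 3² = 32, 41 − 4² = 25 = 5² ⇒ 41 = 4² + 5².
  Combine using the Brahmagupta–Fibonacci identity (a² + b²)(c² + d²) = (ac − bd)² + (ad + bc)² = (ac + bd)² + (ad − bc)²:
  37 · 41 = 1517: from (1² + 6²)(4² + 5²), take (1·4 − 6·5, 1·5 + 6·4) = (4 − 30, 5 + 24) = (-26, 29); dropping signs (only squares matter) gives (26, 29); check 26² + 29² = 676 + 841 = 1517 ✓.
  Scale by k = 4: (4·26, 4·29) = (104, 116).
Step 4: Order so x ≤ y and verify: 104² + 116² = 10816 + 13456 = 24272 = n. ✓

n = 24272 = 104² + 116² (one valid representation with x ≤ y).


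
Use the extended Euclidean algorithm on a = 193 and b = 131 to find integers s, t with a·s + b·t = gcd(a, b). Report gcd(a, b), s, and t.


Euclidean algorithm on (193, 131) — divide until remainder is 0:
  193 = 1 · 131 + 62
  131 = 2 · 62 + 7
  62 = 8 · 7 + 6
  7 = 1 · 6 + 1
  6 = 6 · 1 + 0
gcd(193, 131) = 1.
Track Bezout coefficients alongside the remainders: start with r₀ = 193 = a·1 + b·0 (s = 1, t = 0) and r₁ = 131 = a·0 + b·1 (s = 0, t = 1); each new remainder r_{k+1} = r_{k-1} − q_k·r_k inherits s_{k+1} = s_{k-1} − q_k·s_k, t_{k+1} = t_{k-1} − q_k·t_k, so r_k = a·s_k + b·t_k at every step:
  q = 1: r = 62, s = 1 − 1·0 = 1, t = 0 − 1·1 = -1  (check: 193·1 + 131·(-1) = 62)
  q = 2: r = 7, s = 0 − 2·1 = -2, t = 1 − 2·(-1) = 3  (check: 193·(-2) + 131·3 = 7)
  q = 8: r = 6, s = 1 − 8·(-2) = 17, t = -1 − 8·3 = -25  (check: 193·17 + 131·(-25) = 6)
  q = 1: r = 1, s = -2 − 1·17 = -19, t = 3 − 1·(-25) = 28  (check: 193·(-19) + 131·28 = 1)
The row with r = 1 (the gcd) gives the Bezout coefficients s = -19, t = 28.
Result: 193 · (-19) + 131 · (28) = 1.

gcd(193, 131) = 1; s = -19, t = 28 (check: 193·(-19) + 131·28 = 1).


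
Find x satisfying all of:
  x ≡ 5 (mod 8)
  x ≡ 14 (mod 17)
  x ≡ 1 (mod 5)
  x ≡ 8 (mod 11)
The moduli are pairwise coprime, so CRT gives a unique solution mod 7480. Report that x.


Product of moduli M = 8 · 17 · 5 · 11 = 7480.
Merge one congruence at a time:
  Start: x ≡ 5 (mod 8).
  Combine with x ≡ 14 (mod 17); new modulus lcm = 136.
    Write x = 5 + 8·t and substitute into x ≡ 14 (mod 17): 8·t ≡ 14 − 5 = 9 (mod 17).
    The inverse of 8 mod 17 is 15 (since 8·15 = 120 = 7·17 + 1), so t ≡ 15·9 = 135 ≡ 16 (mod 17).
    Then x = 5 + 8·16 = 133, valid modulo lcm(8, 17) = 136: x ≡ 133 (mod 136).
  Combine with x ≡ 1 (mod 5); new modulus lcm = 680.
    Write x = 133 + 136·t and substitute into x ≡ 1 (mod 5): 136·t ≡ 1 − 133 = -132 (mod 5).
    Reduce coefficients mod 5: 1·t ≡ 3 (mod 5).
    So t ≡ 3 (mod 5).
    Then x = 133 + 136·3 = 541, valid modulo lcm(136, 5) = 680: x ≡ 541 (mod 680).
  Combine with x ≡ 8 (mod 11); new modulus lcm = 7480.
    Write x = 541 + 680·t and substitute into x ≡ 8 (mod 11): 680·t ≡ 8 − 541 = -533 (mod 11).
    Reduce coefficients mod 11: 9·t ≡ 6 (mod 11).
    The inverse of 9 mod 11 is 5 (since 9·5 = 45 = 4·11 + 1), so t ≡ 5·6 = 30 ≡ 8 (mod 11).
    Then x = 541 + 680·8 = 5981, valid modulo lcm(680, 11) = 7480: x ≡ 5981 (mod 7480).
Verify against each original: 5981 mod 8 = 5, 5981 mod 17 = 14, 5981 mod 5 = 1, 5981 mod 11 = 8.

x ≡ 5981 (mod 7480).


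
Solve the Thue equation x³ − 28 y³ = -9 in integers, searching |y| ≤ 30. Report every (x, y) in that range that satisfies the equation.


The equation is x³ - 28y³ = -9. For fixed y, x³ = 28·y³ − 9, so a solution requires the RHS to be a perfect cube.
Strategy: iterate y from -30 to 30, compute RHS = 28·y³ − 9, and check whether it is a (positive or negative) perfect cube.
Check small values of y:
  y = 0: RHS = -9 is not a perfect cube.
  y = 1: RHS = 19 is not a perfect cube.
  y = -1: RHS = -37 is not a perfect cube.
  y = 2: RHS = 215 is not a perfect cube.
  y = -2: RHS = -233 is not a perfect cube.
  y = 3: RHS = 747 is not a perfect cube.
  y = -3: RHS = -765 is not a perfect cube.
Continuing the search up to |y| = 30 finds no solutions either.
No (x, y) in the scanned range satisfies the equation.

No integer solutions with |y| ≤ 30.


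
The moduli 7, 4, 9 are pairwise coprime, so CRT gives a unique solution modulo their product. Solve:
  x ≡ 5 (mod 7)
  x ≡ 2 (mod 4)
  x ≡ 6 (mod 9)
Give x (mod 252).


Moduli 7, 4, 9 are pairwise coprime; by CRT there is a unique solution modulo M = 7 · 4 · 9 = 252.
Solve pairwise, accumulating the modulus:
  Start with x ≡ 5 (mod 7).
  Combine with x ≡ 2 (mod 4): since gcd(7, 4) = 1, we get a unique residue mod 28.
    Write x = 5 + 7·t and substitute into x ≡ 2 (mod 4): 7·t ≡ 2 − 5 = -3 (mod 4).
    Reduce coefficients mod 4: 3·t ≡ 1 (mod 4).
    The inverse of 3 mod 4 is 3 (since 3·3 = 9 = 2·4 + 1), so t ≡ 3·1 = 3 ≡ 3 (mod 4).
    Then x = 5 + 7·3 = 26, valid modulo lcm(7, 4) = 28: x ≡ 26 (mod 28).
  Combine with x ≡ 6 (mod 9): since gcd(28, 9) = 1, we get a unique residue mod 252.
    Write x = 26 + 28·t and substitute into x ≡ 6 (mod 9): 28·t ≡ 6 − 26 = -20 (mod 9).
    Reduce coefficients mod 9: 1·t ≡ 7 (mod 9).
    So t ≡ 7 (mod 9).
    Then x = 26 + 28·7 = 222, valid modulo lcm(28, 9) = 252: x ≡ 222 (mod 252).
Verify: 222 mod 7 = 5 ✓, 222 mod 4 = 2 ✓, 222 mod 9 = 6 ✓.

x ≡ 222 (mod 252).


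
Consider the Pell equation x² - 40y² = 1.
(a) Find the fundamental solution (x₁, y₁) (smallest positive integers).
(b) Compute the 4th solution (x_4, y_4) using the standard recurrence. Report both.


Step 1: Find the fundamental solution (x₁, y₁) of x² - 40y² = 1.
  Expand √40 as a continued fraction. a₀ = ⌊√40⌋ = 6; iterate m_{k+1} = d_k·a_k − m_k, d_{k+1} = (40 − m_{k+1}²)/d_k, a_{k+1} = ⌊(a₀ + m_{k+1})/d_{k+1}⌋ (starting m₀ = 0, d₀ = 1), with convergents p_k = a_k·p_{k-1} + p_{k-2}, q_k = a_k·q_{k-1} + q_{k-2} (p₋₁ = 1, q₋₁ = 0):
  k = 0: a₀ = 6; p₀/q₀ = 6/1; p₀² − 40·q₀² = 36 − 40 = -4.
  k = 1: m = 6, d = 4, a = ⌊(6 + 6)/4⌋ = 3; p/q = (3·6 + 1)/(3·1 + 0) = 19/3; p² − 40·q² = 361 − 360 = 1.
  The first convergent with p² − 40·q² = 1 gives the fundamental solution (x₁, y₁) = (19, 3).
Step 2: Apply the recurrence (x_{n+1}, y_{n+1}) = (x₁x_n + 40y₁y_n, x₁y_n + y₁x_n) repeatedly.
  From (x_1, y_1) = (19, 3): x_2 = 19·19 + 40·3·3 = 721; y_2 = 19·3 + 3·19 = 114.
  From (x_2, y_2) = (721, 114): x_3 = 19·721 + 40·3·114 = 27379; y_3 = 19·114 + 3·721 = 4329.
  From (x_3, y_3) = (27379, 4329): x_4 = 19·27379 + 40·3·4329 = 1039681; y_4 = 19·4329 + 3·27379 = 164388.
Step 3: Verify x_4² - 40·y_4² = 1080936581761 - 1080936581760 = 1 (should be 1). ✓

(x_1, y_1) = (19, 3); (x_4, y_4) = (1039681, 164388).


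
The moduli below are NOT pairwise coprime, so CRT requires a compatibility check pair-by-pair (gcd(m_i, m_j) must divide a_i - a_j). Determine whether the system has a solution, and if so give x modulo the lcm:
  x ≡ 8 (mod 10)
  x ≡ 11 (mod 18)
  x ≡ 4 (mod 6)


Moduli 10, 18, 6 are not pairwise coprime, so CRT works modulo lcm(m_i) when all pairwise compatibility conditions hold.
Pairwise compatibility: gcd(m_i, m_j) must divide a_i - a_j for every pair.
Merge one congruence at a time:
  Start: x ≡ 8 (mod 10).
  Combine with x ≡ 11 (mod 18): gcd(10, 18) = 2, and 11 - 8 = 3 is NOT divisible by 2.
    ⇒ system is inconsistent (no integer solution).

No solution (the system is inconsistent).


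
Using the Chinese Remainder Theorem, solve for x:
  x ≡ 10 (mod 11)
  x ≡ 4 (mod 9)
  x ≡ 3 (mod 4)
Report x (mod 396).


Moduli 11, 9, 4 are pairwise coprime; by CRT there is a unique solution modulo M = 11 · 9 · 4 = 396.
Solve pairwise, accumulating the modulus:
  Start with x ≡ 10 (mod 11).
  Combine with x ≡ 4 (mod 9): since gcd(11, 9) = 1, we get a unique residue mod 99.
    Write x = 10 + 11·t and substitute into x ≡ 4 (mod 9): 11·t ≡ 4 − 10 = -6 (mod 9).
    Reduce coefficients mod 9: 2·t ≡ 3 (mod 9).
    The inverse of 2 mod 9 is 5 (since 2·5 = 10 = 1·9 + 1), so t ≡ 5·3 = 15 ≡ 6 (mod 9).
    Then x = 10 + 11·6 = 76, valid modulo lcm(11, 9) = 99: x ≡ 76 (mod 99).
  Combine with x ≡ 3 (mod 4): since gcd(99, 4) = 1, we get a unique residue mod 396.
    Write x = 76 + 99·t and substitute into x ≡ 3 (mod 4): 99·t ≡ 3 − 76 = -73 (mod 4).
    Reduce coefficients mod 4: 3·t ≡ 3 (mod 4).
    The inverse of 3 mod 4 is 3 (since 3·3 = 9 = 2·4 + 1), so t ≡ 3·3 = 9 ≡ 1 (mod 4).
    Then x = 76 + 99·1 = 175, valid modulo lcm(99, 4) = 396: x ≡ 175 (mod 396).
Verify: 175 mod 11 = 10 ✓, 175 mod 9 = 4 ✓, 175 mod 4 = 3 ✓.

x ≡ 175 (mod 396).


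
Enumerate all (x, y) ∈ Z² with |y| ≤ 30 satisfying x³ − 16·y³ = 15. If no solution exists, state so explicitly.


The equation is x³ - 16y³ = 15. For fixed y, x³ = 16·y³ + 15, so a solution requires the RHS to be a perfect cube.
Strategy: iterate y from -30 to 30, compute RHS = 16·y³ + 15, and check whether it is a (positive or negative) perfect cube.
Check small values of y:
  y = 0: RHS = 15 is not a perfect cube.
  y = 1: RHS = 31 is not a perfect cube.
  y = -1: RHS = -1 = (-1)³ ⇒ x = -1 works.
  y = 2: RHS = 143 is not a perfect cube.
  y = -2: RHS = -113 is not a perfect cube.
  y = 3: RHS = 447 is not a perfect cube.
  y = -3: RHS = -417 is not a perfect cube.
Continuing the search up to |y| = 30 finds no further solutions beyond those listed.
Collected solutions: (-1, -1).

Solutions (with |y| ≤ 30): (-1, -1).


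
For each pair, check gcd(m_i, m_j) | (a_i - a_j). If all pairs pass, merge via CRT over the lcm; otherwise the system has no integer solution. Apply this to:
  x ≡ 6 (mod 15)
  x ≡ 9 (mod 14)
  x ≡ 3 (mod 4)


Moduli 15, 14, 4 are not pairwise coprime, so CRT works modulo lcm(m_i) when all pairwise compatibility conditions hold.
Pairwise compatibility: gcd(m_i, m_j) must divide a_i - a_j for every pair.
Merge one congruence at a time:
  Start: x ≡ 6 (mod 15).
  Combine with x ≡ 9 (mod 14): gcd(15, 14) = 1; 9 - 6 = 3, which IS divisible by 1, so compatible.
    Write x = 6 + 15·t and substitute into x ≡ 9 (mod 14): 15·t ≡ 9 − 6 = 3 (mod 14).
    Reduce coefficients mod 14: 1·t ≡ 3 (mod 14).
    So t ≡ 3 (mod 14).
    Then x = 6 + 15·3 = 51, valid modulo lcm(15, 14) = 210: x ≡ 51 (mod 210).
  Combine with x ≡ 3 (mod 4): gcd(210, 4) = 2; 3 - 51 = -48, which IS divisible by 2, so compatible.
    Write x = 51 + 210·t and substitute into x ≡ 3 (mod 4): 210·t ≡ 3 − 51 = -48 (mod 4).
    Divide the congruence (and modulus) by g = 2: 105·t ≡ -24 (mod 2).
    Reduce coefficients mod 2: 1·t ≡ 0 (mod 2).
    So t ≡ 0 (mod 2).
    Then x = 51 + 210·0 = 51, valid modulo lcm(210, 4) = 420: x ≡ 51 (mod 420).
Verify: 51 mod 15 = 6, 51 mod 14 = 9, 51 mod 4 = 3.

x ≡ 51 (mod 420).


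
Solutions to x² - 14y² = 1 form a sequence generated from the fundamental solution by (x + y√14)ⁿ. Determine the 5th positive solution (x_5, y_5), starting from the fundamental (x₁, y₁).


Step 1: Find the fundamental solution (x₁, y₁) of x² - 14y² = 1.
  Expand √14 as a continued fraction. a₀ = ⌊√14⌋ = 3; iterate m_{k+1} = d_k·a_k − m_k, d_{k+1} = (14 − m_{k+1}²)/d_k, a_{k+1} = ⌊(a₀ + m_{k+1})/d_{k+1}⌋ (starting m₀ = 0, d₀ = 1), with convergents p_k = a_k·p_{k-1} + p_{k-2}, q_k = a_k·q_{k-1} + q_{k-2} (p₋₁ = 1, q₋₁ = 0):
  k = 0: a₀ = 3; p₀/q₀ = 3/1; p₀² − 14·q₀² = 9 − 14 = -5.
  k = 1: m = 3, d = 5, a = ⌊(3 + 3)/5⌋ = 1; p/q = (1·3 + 1)/(1·1 + 0) = 4/1; p² − 14·q² = 16 − 14 = 2.
  k = 2: m = 2, d = 2, a = ⌊(3 + 2)/2⌋ = 2; p/q = (2·4 + 3)/(2·1 + 1) = 11/3; p² − 14·q² = 121 − 126 = -5.
  k = 3: m = 2, d = 5, a = ⌊(3 + 2)/5⌋ = 1; p/q = (1·11 + 4)/(1·3 + 1) = 15/4; p² − 14·q² = 225 − 224 = 1.
  The first convergent with p² − 14·q² = 1 gives the fundamental solution (x₁, y₁) = (15, 4).
Step 2: Apply the recurrence (x_{n+1}, y_{n+1}) = (x₁x_n + 14y₁y_n, x₁y_n + y₁x_n) repeatedly.
  From (x_1, y_1) = (15, 4): x_2 = 15·15 + 14·4·4 = 449; y_2 = 15·4 + 4·15 = 120.
  From (x_2, y_2) = (449, 120): x_3 = 15·449 + 14·4·120 = 13455; y_3 = 15·120 + 4·449 = 3596.
  From (x_3, y_3) = (13455, 3596): x_4 = 15·13455 + 14·4·3596 = 403201; y_4 = 15·3596 + 4·13455 = 107760.
  From (x_4, y_4) = (403201, 107760): x_5 = 15·403201 + 14·4·107760 = 12082575; y_5 = 15·107760 + 4·403201 = 3229204.
Step 3: Verify x_5² - 14·y_5² = 145988618630625 - 145988618630624 = 1 (should be 1). ✓

(x_1, y_1) = (15, 4); (x_5, y_5) = (12082575, 3229204).


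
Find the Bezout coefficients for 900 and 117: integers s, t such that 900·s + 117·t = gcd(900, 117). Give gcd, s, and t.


Euclidean algorithm on (900, 117) — divide until remainder is 0:
  900 = 7 · 117 + 81
  117 = 1 · 81 + 36
  81 = 2 · 36 + 9
  36 = 4 · 9 + 0
gcd(900, 117) = 9.
Track Bezout coefficients alongside the remainders: start with r₀ = 900 = a·1 + b·0 (s = 1, t = 0) and r₁ = 117 = a·0 + b·1 (s = 0, t = 1); each new remainder r_{k+1} = r_{k-1} − q_k·r_k inherits s_{k+1} = s_{k-1} − q_k·s_k, t_{k+1} = t_{k-1} − q_k·t_k, so r_k = a·s_k + b·t_k at every step:
  q = 7: r = 81, s = 1 − 7·0 = 1, t = 0 − 7·1 = -7  (check: 900·1 + 117·(-7) = 81)
  q = 1: r = 36, s = 0 − 1·1 = -1, t = 1 − 1·(-7) = 8  (check: 900·(-1) + 117·8 = 36)
  q = 2: r = 9, s = 1 − 2·(-1) = 3, t = -7 − 2·8 = -23  (check: 900·3 + 117·(-23) = 9)
The row with r = 9 (the gcd) gives the Bezout coefficients s = 3, t = -23.
Result: 900 · (3) + 117 · (-23) = 9.

gcd(900, 117) = 9; s = 3, t = -23 (check: 900·3 + 117·(-23) = 9).


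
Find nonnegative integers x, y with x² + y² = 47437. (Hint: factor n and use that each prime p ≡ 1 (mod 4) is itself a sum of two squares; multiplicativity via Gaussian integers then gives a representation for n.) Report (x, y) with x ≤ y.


Step 1: Factor n = 47437 = 13 · 41 · 89.
Step 2: Check the mod-4 condition on each prime factor: 13 ≡ 1 (mod 4), exponent 1; 41 ≡ 1 (mod 4), exponent 1; 89 ≡ 1 (mod 4), exponent 1.
All primes ≡ 3 (mod 4) appear to even exponent (or don't appear), so by the two-squares theorem n IS expressible as a sum of two squares.
Step 3: Build a representation. Here n = 13 · 41 · 89 is a product of primes ≡ 1 (mod 4). Each prime p ≡ 1 (mod 4) is itself a sum of two squares; find a² by testing p − a² for a perfect square:
  13: 13 − 1² = 12, 13 − 2² = 9 = 3² ⇒ 13 = 2² + 3².
  41: 41 − 1² = 40, 41 − 2² = 37, 41 − 3² = 32, 41 − 4² = 25 = 5² ⇒ 41 = 4² + 5².
  89: 89 − 1² = 88, 89 − 2² = 85, 89 − 3² = 80, 89 − 4² = 73, 89 − 5² = 64 = 8² ⇒ 89 = 5² + 8².
  Combine using the Brahmagupta–Fibonacci identity (a² + b²)(c² + d²) = (ac − bd)² + (ad + bc)² = (ac + bd)² + (ad − bc)²:
  13 · 41 = 533: from (2² + 3²)(4² + 5²), take (2·4 − 3·5, 2·5 + 3·4) = (8 − 15, 10 + 12) = (-7, 22); dropping signs (only squares matter) gives (7, 22); check 7² + 22² = 49 + 484 = 533 ✓.
  533 · 89 = 47437: from (7² + 22²)(5² + 8²), take (7·5 − 22·8, 7·8 + 22·5) = (35 − 176, 56 + 110) = (-141, 166); dropping signs (only squares matter) gives (141, 166); check 141² + 166² = 19881 + 27556 = 47437 ✓.
Step 4: Order so x ≤ y and verify: 141² + 166² = 19881 + 27556 = 47437 = n. ✓

n = 47437 = 141² + 166² (one valid representation with x ≤ y).


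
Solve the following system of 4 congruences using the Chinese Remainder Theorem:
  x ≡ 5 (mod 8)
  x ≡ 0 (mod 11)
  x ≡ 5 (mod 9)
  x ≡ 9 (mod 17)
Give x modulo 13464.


Product of moduli M = 8 · 11 · 9 · 17 = 13464.
Merge one congruence at a time:
  Start: x ≡ 5 (mod 8).
  Combine with x ≡ 0 (mod 11); new modulus lcm = 88.
    Write x = 5 + 8·t and substitute into x ≡ 0 (mod 11): 8·t ≡ 0 − 5 = -5 (mod 11).
    Reduce coefficients mod 11: 8·t ≡ 6 (mod 11).
    The inverse of 8 mod 11 is 7 (since 8·7 = 56 = 5·11 + 1), so t ≡ 7·6 = 42 ≡ 9 (mod 11).
    Then x = 5 + 8·9 = 77, valid modulo lcm(8, 11) = 88: x ≡ 77 (mod 88).
  Combine with x ≡ 5 (mod 9); new modulus lcm = 792.
    Write x = 77 + 88·t and substitute into x ≡ 5 (mod 9): 88·t ≡ 5 − 77 = -72 (mod 9).
    Reduce coefficients mod 9: 7·t ≡ 0 (mod 9).
    The inverse of 7 mod 9 is 4 (since 7·4 = 28 = 3·9 + 1), so t ≡ 4·0 = 0 ≡ 0 (mod 9).
    Then x = 77 + 88·0 = 77, valid modulo lcm(88, 9) = 792: x ≡ 77 (mod 792).
  Combine with x ≡ 9 (mod 17); new modulus lcm = 13464.
    Write x = 77 + 792·t and substitute into x ≡ 9 (mod 17): 792·t ≡ 9 − 77 = -68 (mod 17).
    Reduce coefficients mod 17: 10·t ≡ 0 (mod 17).
    The inverse of 10 mod 17 is 12 (since 10·12 = 120 = 7·17 + 1), so t ≡ 12·0 = 0 ≡ 0 (mod 17).
    Then x = 77 + 792·0 = 77, valid modulo lcm(792, 17) = 13464: x ≡ 77 (mod 13464).
Verify against each original: 77 mod 8 = 5, 77 mod 11 = 0, 77 mod 9 = 5, 77 mod 17 = 9.

x ≡ 77 (mod 13464).


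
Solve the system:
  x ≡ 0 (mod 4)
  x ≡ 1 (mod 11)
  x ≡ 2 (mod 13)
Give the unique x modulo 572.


Moduli 4, 11, 13 are pairwise coprime; by CRT there is a unique solution modulo M = 4 · 11 · 13 = 572.
Solve pairwise, accumulating the modulus:
  Start with x ≡ 0 (mod 4).
  Combine with x ≡ 1 (mod 11): since gcd(4, 11) = 1, we get a unique residue mod 44.
    Write x = 0 + 4·t and substitute into x ≡ 1 (mod 11): 4·t ≡ 1 − 0 = 1 (mod 11).
    The inverse of 4 mod 11 is 3 (since 4·3 = 12 = 1·11 + 1), so t ≡ 3·1 = 3 ≡ 3 (mod 11).
    Then x = 0 + 4·3 = 12, valid modulo lcm(4, 11) = 44: x ≡ 12 (mod 44).
  Combine with x ≡ 2 (mod 13): since gcd(44, 13) = 1, we get a unique residue mod 572.
    Write x = 12 + 44·t and substitute into x ≡ 2 (mod 13): 44·t ≡ 2 − 12 = -10 (mod 13).
    Reduce coefficients mod 13: 5·t ≡ 3 (mod 13).
    The inverse of 5 mod 13 is 8 (since 5·8 = 40 = 3·13 + 1), so t ≡ 8·3 = 24 ≡ 11 (mod 13).
    Then x = 12 + 44·11 = 496, valid modulo lcm(44, 13) = 572: x ≡ 496 (mod 572).
Verify: 496 mod 4 = 0 ✓, 496 mod 11 = 1 ✓, 496 mod 13 = 2 ✓.

x ≡ 496 (mod 572).


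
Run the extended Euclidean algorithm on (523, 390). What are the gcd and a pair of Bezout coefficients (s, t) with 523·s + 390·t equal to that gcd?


Euclidean algorithm on (523, 390) — divide until remainder is 0:
  523 = 1 · 390 + 133
  390 = 2 · 133 + 124
  133 = 1 · 124 + 9
  124 = 13 · 9 + 7
  9 = 1 · 7 + 2
  7 = 3 · 2 + 1
  2 = 2 · 1 + 0
gcd(523, 390) = 1.
Track Bezout coefficients alongside the remainders: start with r₀ = 523 = a·1 + b·0 (s = 1, t = 0) and r₁ = 390 = a·0 + b·1 (s = 0, t = 1); each new remainder r_{k+1} = r_{k-1} − q_k·r_k inherits s_{k+1} = s_{k-1} − q_k·s_k, t_{k+1} = t_{k-1} − q_k·t_k, so r_k = a·s_k + b·t_k at every step:
  q = 1: r = 133, s = 1 − 1·0 = 1, t = 0 − 1·1 = -1  (check: 523·1 + 390·(-1) = 133)
  q = 2: r = 124, s = 0 − 2·1 = -2, t = 1 − 2·(-1) = 3  (check: 523·(-2) + 390·3 = 124)
  q = 1: r = 9, s = 1 − 1·(-2) = 3, t = -1 − 1·3 = -4  (check: 523·3 + 390·(-4) = 9)
  q = 13: r = 7, s = -2 − 13·3 = -41, t = 3 − 13·(-4) = 55  (check: 523·(-41) + 390·55 = 7)
  q = 1: r = 2, s = 3 − 1·(-41) = 44, t = -4 − 1·55 = -59  (check: 523·44 + 390·(-59) = 2)
  q = 3: r = 1, s = -41 − 3·44 = -173, t = 55 − 3·(-59) = 232  (check: 523·(-173) + 390·232 = 1)
The row with r = 1 (the gcd) gives the Bezout coefficients s = -173, t = 232.
Result: 523 · (-173) + 390 · (232) = 1.

gcd(523, 390) = 1; s = -173, t = 232 (check: 523·(-173) + 390·232 = 1).


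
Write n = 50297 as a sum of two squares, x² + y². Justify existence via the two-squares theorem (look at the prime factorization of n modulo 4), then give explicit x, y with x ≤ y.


Step 1: Factor n = 50297 = 13 · 53 · 73.
Step 2: Check the mod-4 condition on each prime factor: 13 ≡ 1 (mod 4), exponent 1; 53 ≡ 1 (mod 4), exponent 1; 73 ≡ 1 (mod 4), exponent 1.
All primes ≡ 3 (mod 4) appear to even exponent (or don't appear), so by the two-squares theorem n IS expressible as a sum of two squares.
Step 3: Build a representation. Here n = 13 · 53 · 73 is a product of primes ≡ 1 (mod 4). Each prime p ≡ 1 (mod 4) is itself a sum of two squares; find a² by testing p − a² for a perfect square:
  13: 13 − 1² = 12, 13 − 2² = 9 = 3² ⇒ 13 = 2² + 3².
  53: 53 − 1² = 52, 53 − 2² = 49 = 7² ⇒ 53 = 2² + 7².
  73: 73 − 1² = 72, 73 − 2² = 69, 73 − 3² = 64 = 8² ⇒ 73 = 3² + 8².
  Combine using the Brahmagupta–Fibonacci identity (a² + b²)(c² + d²) = (ac − bd)² + (ad + bc)² = (ac + bd)² + (ad − bc)²:
  13 · 53 = 689: from (2² + 3²)(2² + 7²), take (2·2 − 3·7, 2·7 + 3·2) = (4 − 21, 14 + 6) = (-17, 20); dropping signs (only squares matter) gives (17, 20); check 17² + 20² = 289 + 400 = 689 ✓.
  689 · 73 = 50297: from (17² + 20²)(3² + 8²), take (17·3 − 20·8, 17·8 + 20·3) = (51 − 160, 136 + 60) = (-109, 196); dropping signs (only squares matter) gives (109, 196); check 109² + 196² = 11881 + 38416 = 50297 ✓.
Step 4: Order so x ≤ y and verify: 109² + 196² = 11881 + 38416 = 50297 = n. ✓

n = 50297 = 109² + 196² (one valid representation with x ≤ y).


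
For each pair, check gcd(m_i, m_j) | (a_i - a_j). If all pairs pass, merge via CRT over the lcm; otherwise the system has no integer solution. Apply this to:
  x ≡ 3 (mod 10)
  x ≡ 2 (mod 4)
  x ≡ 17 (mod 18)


Moduli 10, 4, 18 are not pairwise coprime, so CRT works modulo lcm(m_i) when all pairwise compatibility conditions hold.
Pairwise compatibility: gcd(m_i, m_j) must divide a_i - a_j for every pair.
Merge one congruence at a time:
  Start: x ≡ 3 (mod 10).
  Combine with x ≡ 2 (mod 4): gcd(10, 4) = 2, and 2 - 3 = -1 is NOT divisible by 2.
    ⇒ system is inconsistent (no integer solution).

No solution (the system is inconsistent).


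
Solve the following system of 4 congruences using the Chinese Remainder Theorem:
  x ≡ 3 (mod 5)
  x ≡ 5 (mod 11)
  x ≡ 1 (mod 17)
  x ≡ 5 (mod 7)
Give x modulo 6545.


Product of moduli M = 5 · 11 · 17 · 7 = 6545.
Merge one congruence at a time:
  Start: x ≡ 3 (mod 5).
  Combine with x ≡ 5 (mod 11); new modulus lcm = 55.
    Write x = 3 + 5·t and substitute into x ≡ 5 (mod 11): 5·t ≡ 5 − 3 = 2 (mod 11).
    The inverse of 5 mod 11 is 9 (since 5·9 = 45 = 4·11 + 1), so t ≡ 9·2 = 18 ≡ 7 (mod 11).
    Then x = 3 + 5·7 = 38, valid modulo lcm(5, 11) = 55: x ≡ 38 (mod 55).
  Combine with x ≡ 1 (mod 17); new modulus lcm = 935.
    Write x = 38 + 55·t and substitute into x ≡ 1 (mod 17): 55·t ≡ 1 − 38 = -37 (mod 17).
    Reduce coefficients mod 17: 4·t ≡ 14 (mod 17).
    The inverse of 4 mod 17 is 13 (since 4·13 = 52 = 3·17 + 1), so t ≡ 13·14 = 182 ≡ 12 (mod 17).
    Then x = 38 + 55·12 = 698, valid modulo lcm(55, 17) = 935: x ≡ 698 (mod 935).
  Combine with x ≡ 5 (mod 7); new modulus lcm = 6545.
    Write x = 698 + 935·t and substitute into x ≡ 5 (mod 7): 935·t ≡ 5 − 698 = -693 (mod 7).
    Reduce coefficients mod 7: 4·t ≡ 0 (mod 7).
    The inverse of 4 mod 7 is 2 (since 4·2 = 8 = 1·7 + 1), so t ≡ 2·0 = 0 ≡ 0 (mod 7).
    Then x = 698 + 935·0 = 698, valid modulo lcm(935, 7) = 6545: x ≡ 698 (mod 6545).
Verify against each original: 698 mod 5 = 3, 698 mod 11 = 5, 698 mod 17 = 1, 698 mod 7 = 5.

x ≡ 698 (mod 6545).


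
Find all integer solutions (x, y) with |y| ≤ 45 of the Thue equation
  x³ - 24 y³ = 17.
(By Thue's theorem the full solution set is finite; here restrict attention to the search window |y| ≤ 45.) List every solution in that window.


The equation is x³ - 24y³ = 17. For fixed y, x³ = 24·y³ + 17, so a solution requires the RHS to be a perfect cube.
Strategy: iterate y from -45 to 45, compute RHS = 24·y³ + 17, and check whether it is a (positive or negative) perfect cube.
Check small values of y:
  y = 0: RHS = 17 is not a perfect cube.
  y = 1: RHS = 41 is not a perfect cube.
  y = -1: RHS = -7 is not a perfect cube.
  y = 2: RHS = 209 is not a perfect cube.
  y = -2: RHS = -175 is not a perfect cube.
  y = 3: RHS = 665 is not a perfect cube.
  y = -3: RHS = -631 is not a perfect cube.
Continuing the search up to |y| = 45 finds no solutions either.
No (x, y) in the scanned range satisfies the equation.

No integer solutions with |y| ≤ 45.
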